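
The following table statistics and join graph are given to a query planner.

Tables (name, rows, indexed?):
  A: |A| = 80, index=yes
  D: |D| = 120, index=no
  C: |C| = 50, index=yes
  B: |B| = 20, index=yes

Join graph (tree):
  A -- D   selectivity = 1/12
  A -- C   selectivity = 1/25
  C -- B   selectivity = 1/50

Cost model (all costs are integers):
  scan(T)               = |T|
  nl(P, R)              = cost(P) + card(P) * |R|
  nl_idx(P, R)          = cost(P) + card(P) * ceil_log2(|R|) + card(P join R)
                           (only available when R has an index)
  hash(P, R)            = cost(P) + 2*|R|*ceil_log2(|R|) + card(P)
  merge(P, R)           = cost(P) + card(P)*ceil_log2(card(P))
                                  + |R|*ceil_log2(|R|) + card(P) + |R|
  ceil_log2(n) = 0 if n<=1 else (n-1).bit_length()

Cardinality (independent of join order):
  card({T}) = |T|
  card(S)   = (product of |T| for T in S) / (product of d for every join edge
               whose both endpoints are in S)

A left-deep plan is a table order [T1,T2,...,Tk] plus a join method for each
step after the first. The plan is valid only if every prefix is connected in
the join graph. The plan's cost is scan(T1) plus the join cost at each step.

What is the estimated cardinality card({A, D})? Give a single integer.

800

Tables in S: A(80), D(120)
Edges inside S: A-D(d=12)
numerator = 80 * 120 = 9600
denominator = 12 = 12
card(S) = 9600 / 12 = 800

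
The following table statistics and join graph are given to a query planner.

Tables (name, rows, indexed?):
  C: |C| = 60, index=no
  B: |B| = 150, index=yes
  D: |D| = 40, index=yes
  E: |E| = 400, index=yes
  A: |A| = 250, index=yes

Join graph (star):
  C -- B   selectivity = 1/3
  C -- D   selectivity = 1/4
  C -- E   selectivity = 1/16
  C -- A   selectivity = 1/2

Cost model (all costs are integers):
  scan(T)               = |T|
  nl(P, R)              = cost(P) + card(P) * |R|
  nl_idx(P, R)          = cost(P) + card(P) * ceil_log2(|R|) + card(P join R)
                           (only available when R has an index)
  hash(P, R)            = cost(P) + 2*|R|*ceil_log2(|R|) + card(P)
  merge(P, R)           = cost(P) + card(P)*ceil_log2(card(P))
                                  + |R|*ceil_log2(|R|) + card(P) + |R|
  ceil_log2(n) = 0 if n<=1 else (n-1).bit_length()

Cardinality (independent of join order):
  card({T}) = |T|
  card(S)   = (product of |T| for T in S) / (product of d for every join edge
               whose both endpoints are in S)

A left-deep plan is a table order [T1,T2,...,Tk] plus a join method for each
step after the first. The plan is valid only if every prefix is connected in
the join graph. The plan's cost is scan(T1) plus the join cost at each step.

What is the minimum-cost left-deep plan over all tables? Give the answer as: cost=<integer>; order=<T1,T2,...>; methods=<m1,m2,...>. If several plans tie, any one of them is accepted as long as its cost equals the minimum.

cost=774900; order=E,C,D,B,A; methods=hash,hash,hash,hash

Selinger DP (subsets sized 1..n):
  {C}: scan cost=60, card=60
  {B}: scan cost=150, card=150
  {D}: scan cost=40, card=40
  {E}: scan cost=400, card=400
  {A}: scan cost=250, card=250
  {BC}: card=3000; try (C,hash)→1020, (B,merge)→1830, (C,merge)→1920, (B,hash)→2520, (B,nl_idx)→3540, (B,nl)→9060 …(+1); best=1020 via (C,hash)
  {CD}: card=600; try (D,hash)→600, (C,merge)→740, (D,merge)→760, (C,hash)→800, (D,nl_idx)→1020, (C,nl)→2440 …(+1); best=600 via (D,hash)
  {CE}: card=1500; try (C,hash)→1520, (E,nl_idx)→2100, (E,merge)→4480, (C,merge)→4820, (E,hash)→7320, (E,nl)→24060 …(+1); best=1520 via (C,hash)
  {AC}: card=7500; try (C,hash)→1220, (A,merge)→2730, (C,merge)→2920, (A,hash)→4120, (A,nl_idx)→8040, (A,nl)→15060 …(+1); best=1220 via (C,hash)
  {BCD}: card=30000; try (B,hash)→3600, (D,hash)→4500, (B,merge)→8550, (B,nl_idx)→35400, (D,merge)→40300, (D,nl_idx)→49020 …(+2); best=3600 via (B,hash)
  {BCE}: card=75000; try (B,hash)→5420, (E,hash)→11220, (B,merge)→20870, (E,merge)→44020, (B,nl_idx)→88520, (E,nl_idx)→103020 …(+2); best=5420 via (B,hash)
  {ABC}: card=375000; try (A,hash)→8020, (B,hash)→11120, (A,merge)→42270, (B,merge)→107570, (A,nl_idx)→400020, (B,nl_idx)→436220 …(+2); best=8020 via (A,hash)
  {CDE}: card=15000; try (D,hash)→3500, (E,hash)→8400, (E,merge)→11200, (D,merge)→19800, (E,nl_idx)→21000, (D,nl_idx)→25520 …(+2); best=3500 via (D,hash)
  {ACD}: card=75000; try (A,hash)→5200, (D,hash)→9200, (A,merge)→9450, (A,nl_idx)→80400, (D,merge)→106500, (D,nl_idx)→121220 …(+2); best=5200 via (A,hash)
  {ACE}: card=187500; try (A,hash)→7020, (E,hash)→15920, (A,merge)→21770, (E,merge)→110220, (A,nl_idx)→201020, (E,nl_idx)→256220 …(+2); best=7020 via (A,hash)
  {BCDE}: card=750000; try (B,hash)→20900, (E,hash)→40800, (D,hash)→80900, (B,merge)→229850, (E,merge)→487600, (B,nl_idx)→873500 …(+6); best=20900 via (B,hash)
  {ABCD}: card=3750000; try (A,hash)→37600, (B,hash)→82600, (D,hash)→383500, (A,merge)→485850, (B,merge)→1356550, (A,nl_idx)→3993600 …(+6); best=37600 via (A,hash)
  {ABCE}: card=9375000; try (A,hash)→84420, (B,hash)→196920, (E,hash)→390220, (A,merge)→1357670, (B,merge)→3570870, (E,merge)→7512020 …(+6); best=84420 via (A,hash)
  {ACDE}: card=1875000; try (A,hash)→22500, (E,hash)→87400, (D,hash)→195000, (A,merge)→230750, (E,merge)→1359200, (A,nl_idx)→1998500 …(+6); best=22500 via (A,hash)
  {ABCDE}: card=93750000; try (A,hash)→774900, (B,hash)→1899900, (E,hash)→3794800, (D,hash)→9459900, (A,merge)→15773150, (B,merge)→41273850 …(+10); best=774900 via (A,hash)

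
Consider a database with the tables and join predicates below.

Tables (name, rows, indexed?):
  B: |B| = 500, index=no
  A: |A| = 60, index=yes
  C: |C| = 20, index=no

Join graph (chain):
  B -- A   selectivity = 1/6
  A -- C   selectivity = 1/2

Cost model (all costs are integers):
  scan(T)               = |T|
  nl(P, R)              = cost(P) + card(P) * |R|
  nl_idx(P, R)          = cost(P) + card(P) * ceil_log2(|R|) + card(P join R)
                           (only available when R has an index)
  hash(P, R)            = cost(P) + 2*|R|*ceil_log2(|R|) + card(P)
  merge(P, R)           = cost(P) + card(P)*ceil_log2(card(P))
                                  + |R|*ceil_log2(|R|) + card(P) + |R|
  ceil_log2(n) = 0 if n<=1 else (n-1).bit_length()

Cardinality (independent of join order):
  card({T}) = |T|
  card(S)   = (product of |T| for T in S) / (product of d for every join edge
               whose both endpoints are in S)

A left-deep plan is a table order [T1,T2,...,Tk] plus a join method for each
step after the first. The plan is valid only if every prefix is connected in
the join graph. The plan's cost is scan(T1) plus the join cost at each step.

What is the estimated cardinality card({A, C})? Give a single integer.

Tables in S: A(60), C(20)
Edges inside S: A-C(d=2)
numerator = 60 * 20 = 1200
denominator = 2 = 2
card(S) = 1200 / 2 = 600

600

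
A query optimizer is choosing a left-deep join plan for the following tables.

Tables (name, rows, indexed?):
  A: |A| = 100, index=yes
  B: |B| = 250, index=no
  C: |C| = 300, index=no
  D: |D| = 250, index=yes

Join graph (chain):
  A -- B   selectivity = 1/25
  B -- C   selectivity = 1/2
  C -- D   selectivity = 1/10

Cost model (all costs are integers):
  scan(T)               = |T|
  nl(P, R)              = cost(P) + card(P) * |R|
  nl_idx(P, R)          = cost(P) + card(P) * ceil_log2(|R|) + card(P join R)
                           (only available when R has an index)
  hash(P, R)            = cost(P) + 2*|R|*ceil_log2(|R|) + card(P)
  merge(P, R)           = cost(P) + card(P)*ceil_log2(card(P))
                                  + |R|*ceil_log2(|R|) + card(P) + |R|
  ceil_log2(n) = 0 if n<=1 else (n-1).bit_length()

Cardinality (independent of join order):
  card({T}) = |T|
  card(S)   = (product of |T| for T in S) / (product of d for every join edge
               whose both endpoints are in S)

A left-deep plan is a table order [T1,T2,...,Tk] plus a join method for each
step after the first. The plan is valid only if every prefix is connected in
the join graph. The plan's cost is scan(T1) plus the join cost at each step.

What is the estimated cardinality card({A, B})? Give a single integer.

1000

Tables in S: A(100), B(250)
Edges inside S: A-B(d=25)
numerator = 100 * 250 = 25000
denominator = 25 = 25
card(S) = 25000 / 25 = 1000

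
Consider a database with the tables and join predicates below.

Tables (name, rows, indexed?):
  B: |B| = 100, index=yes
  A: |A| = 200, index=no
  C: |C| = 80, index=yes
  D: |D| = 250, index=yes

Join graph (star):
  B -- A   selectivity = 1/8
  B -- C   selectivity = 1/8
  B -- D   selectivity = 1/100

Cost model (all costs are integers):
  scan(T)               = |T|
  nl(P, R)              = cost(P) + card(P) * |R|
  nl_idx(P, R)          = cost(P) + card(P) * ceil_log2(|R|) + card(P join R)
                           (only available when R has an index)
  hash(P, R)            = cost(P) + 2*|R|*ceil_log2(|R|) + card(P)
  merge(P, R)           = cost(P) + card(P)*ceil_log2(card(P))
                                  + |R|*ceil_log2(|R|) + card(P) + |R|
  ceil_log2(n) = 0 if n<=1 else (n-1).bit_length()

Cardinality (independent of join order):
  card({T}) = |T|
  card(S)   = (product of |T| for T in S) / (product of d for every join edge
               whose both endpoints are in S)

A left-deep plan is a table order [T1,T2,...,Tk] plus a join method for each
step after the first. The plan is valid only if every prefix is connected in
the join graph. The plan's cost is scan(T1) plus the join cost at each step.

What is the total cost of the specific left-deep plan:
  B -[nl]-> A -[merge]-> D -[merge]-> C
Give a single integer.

142990

step 1: scan B: cost=100, card=100
step 2: join A via nl
    card(P join A) = 100*200/(8) = 2500
    cost = 100 + 100*200 = 20100
step 3: join D via merge
    card(P join D) = 2500*250/(100) = 6250
    cost = 20100 + 2500*12 + 250*8 + 2500 + 250 = 54850
step 4: join C via merge
    card(P join C) = 6250*80/(8) = 62500
    cost = 54850 + 6250*13 + 80*7 + 6250 + 80 = 142990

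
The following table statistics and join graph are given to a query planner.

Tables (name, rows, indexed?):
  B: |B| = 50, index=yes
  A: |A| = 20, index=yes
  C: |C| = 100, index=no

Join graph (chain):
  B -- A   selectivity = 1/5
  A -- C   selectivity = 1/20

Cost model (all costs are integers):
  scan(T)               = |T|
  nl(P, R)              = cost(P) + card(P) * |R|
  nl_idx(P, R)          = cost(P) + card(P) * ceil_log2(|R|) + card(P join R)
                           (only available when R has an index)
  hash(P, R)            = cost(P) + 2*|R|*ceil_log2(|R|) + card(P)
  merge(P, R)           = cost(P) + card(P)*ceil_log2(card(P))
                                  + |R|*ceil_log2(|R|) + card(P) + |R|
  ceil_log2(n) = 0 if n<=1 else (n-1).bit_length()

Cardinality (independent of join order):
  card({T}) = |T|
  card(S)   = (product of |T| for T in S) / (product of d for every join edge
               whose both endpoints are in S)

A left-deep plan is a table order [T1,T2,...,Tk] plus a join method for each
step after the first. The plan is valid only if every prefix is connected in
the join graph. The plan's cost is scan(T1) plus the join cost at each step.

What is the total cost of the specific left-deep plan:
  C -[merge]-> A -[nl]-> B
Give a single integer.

step 1: scan C: cost=100, card=100
step 2: join A via merge
    card(P join A) = 100*20/(20) = 100
    cost = 100 + 100*7 + 20*5 + 100 + 20 = 1020
step 3: join B via nl
    card(P join B) = 100*50/(5) = 1000
    cost = 1020 + 100*50 = 6020

6020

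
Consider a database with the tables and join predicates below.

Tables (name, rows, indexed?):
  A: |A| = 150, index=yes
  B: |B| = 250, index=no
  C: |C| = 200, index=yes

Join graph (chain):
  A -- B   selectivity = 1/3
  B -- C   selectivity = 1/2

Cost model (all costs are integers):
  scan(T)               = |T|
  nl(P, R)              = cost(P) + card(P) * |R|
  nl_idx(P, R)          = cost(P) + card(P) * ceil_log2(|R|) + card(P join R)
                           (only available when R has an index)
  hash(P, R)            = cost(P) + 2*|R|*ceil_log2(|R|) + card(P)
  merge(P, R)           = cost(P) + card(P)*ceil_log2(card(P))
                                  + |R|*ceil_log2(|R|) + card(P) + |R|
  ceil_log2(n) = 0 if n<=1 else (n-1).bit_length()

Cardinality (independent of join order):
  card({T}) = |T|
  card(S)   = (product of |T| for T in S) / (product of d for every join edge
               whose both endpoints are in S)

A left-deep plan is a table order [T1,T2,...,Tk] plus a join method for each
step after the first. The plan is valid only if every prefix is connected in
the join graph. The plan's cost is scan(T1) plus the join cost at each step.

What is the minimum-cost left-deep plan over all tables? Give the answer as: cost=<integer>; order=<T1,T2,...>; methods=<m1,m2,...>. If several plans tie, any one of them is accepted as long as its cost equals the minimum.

Selinger DP (subsets sized 1..n):
  {A}: scan cost=150, card=150
  {B}: scan cost=250, card=250
  {C}: scan cost=200, card=200
  {AB}: card=12500; try (A,hash)→2900, (B,merge)→3750, (A,merge)→3850, (B,hash)→4300, (A,nl_idx)→14750, (B,nl)→37650 …(+1); best=2900 via (A,hash)
  {BC}: card=25000; try (C,hash)→3700, (B,merge)→4250, (C,merge)→4300, (B,hash)→4400, (C,nl_idx)→27250, (B,nl)→50200 …(+1); best=3700 via (C,hash)
  {ABC}: card=1250000; try (C,hash)→18600, (A,hash)→31100, (C,merge)→192200, (A,merge)→405050, (C,nl_idx)→1352900, (A,nl_idx)→1453700 …(+2); best=18600 via (C,hash)

cost=18600; order=B,A,C; methods=hash,hash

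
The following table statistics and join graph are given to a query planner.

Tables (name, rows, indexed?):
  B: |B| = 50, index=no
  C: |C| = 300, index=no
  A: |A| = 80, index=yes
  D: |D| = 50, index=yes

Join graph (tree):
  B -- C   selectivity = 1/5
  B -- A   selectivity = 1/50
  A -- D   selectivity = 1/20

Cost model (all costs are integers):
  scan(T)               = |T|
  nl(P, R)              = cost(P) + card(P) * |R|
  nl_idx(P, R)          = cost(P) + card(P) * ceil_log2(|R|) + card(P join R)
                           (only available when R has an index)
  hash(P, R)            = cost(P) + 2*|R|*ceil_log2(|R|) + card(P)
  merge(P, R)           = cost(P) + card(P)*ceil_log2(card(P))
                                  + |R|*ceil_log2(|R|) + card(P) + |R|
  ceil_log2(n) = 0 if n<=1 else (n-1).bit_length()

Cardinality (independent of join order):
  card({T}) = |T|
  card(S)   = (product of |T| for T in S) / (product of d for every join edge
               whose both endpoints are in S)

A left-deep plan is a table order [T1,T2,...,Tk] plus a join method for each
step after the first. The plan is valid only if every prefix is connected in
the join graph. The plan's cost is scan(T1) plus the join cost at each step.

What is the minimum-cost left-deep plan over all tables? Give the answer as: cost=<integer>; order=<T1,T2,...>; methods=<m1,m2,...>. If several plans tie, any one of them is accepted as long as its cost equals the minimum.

Selinger DP (subsets sized 1..n):
  {B}: scan cost=50, card=50
  {C}: scan cost=300, card=300
  {A}: scan cost=80, card=80
  {D}: scan cost=50, card=50
  {BC}: card=3000; try (B,hash)→1200, (C,merge)→3400, (B,merge)→3650, (C,hash)→5500, (C,nl)→15050, (B,nl)→15300; best=1200 via (B,hash)
  {AB}: card=80; try (A,nl_idx)→480, (B,hash)→760, (A,merge)→1040, (B,merge)→1070, (A,hash)→1220, (A,nl)→4050 …(+1); best=480 via (A,nl_idx)
  {AD}: card=200; try (A,nl_idx)→600, (D,hash)→760, (D,nl_idx)→760, (A,merge)→1040, (D,merge)→1070, (A,hash)→1220 …(+2); best=600 via (A,nl_idx)
  {ABC}: card=4800; try (C,merge)→4120, (A,hash)→5320, (C,hash)→5960, (C,nl)→24480, (A,nl_idx)→27000, (A,merge)→40840 …(+1); best=4120 via (C,merge)
  {ABD}: card=200; try (D,hash)→1160, (D,nl_idx)→1160, (B,hash)→1400, (D,merge)→1470, (B,merge)→2750, (D,nl)→4480 …(+1); best=1160 via (D,hash)
  {ABCD}: card=12000; try (C,merge)→5960, (C,hash)→6760, (D,hash)→9520, (D,nl_idx)→44920, (C,nl)→61160, (D,merge)→71670 …(+1); best=5960 via (C,merge)

cost=5960; order=B,A,D,C; methods=nl_idx,hash,merge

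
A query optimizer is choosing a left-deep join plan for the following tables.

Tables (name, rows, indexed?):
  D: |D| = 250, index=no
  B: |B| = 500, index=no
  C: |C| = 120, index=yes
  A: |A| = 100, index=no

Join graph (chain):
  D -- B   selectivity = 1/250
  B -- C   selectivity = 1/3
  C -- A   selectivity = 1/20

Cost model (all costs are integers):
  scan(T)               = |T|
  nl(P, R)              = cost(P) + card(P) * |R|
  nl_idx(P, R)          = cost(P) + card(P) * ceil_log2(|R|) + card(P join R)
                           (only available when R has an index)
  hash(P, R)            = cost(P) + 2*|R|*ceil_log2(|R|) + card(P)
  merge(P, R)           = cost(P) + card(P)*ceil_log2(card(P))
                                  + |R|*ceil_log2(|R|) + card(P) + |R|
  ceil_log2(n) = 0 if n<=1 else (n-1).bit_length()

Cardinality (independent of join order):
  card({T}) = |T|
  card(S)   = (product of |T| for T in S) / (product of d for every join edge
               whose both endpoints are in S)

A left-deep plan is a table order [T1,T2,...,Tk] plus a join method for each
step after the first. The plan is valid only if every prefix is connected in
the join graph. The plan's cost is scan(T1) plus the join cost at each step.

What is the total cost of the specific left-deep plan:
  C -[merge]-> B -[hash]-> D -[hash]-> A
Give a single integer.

step 1: scan C: cost=120, card=120
step 2: join B via merge
    card(P join B) = 120*500/(3) = 20000
    cost = 120 + 120*7 + 500*9 + 120 + 500 = 6080
step 3: join D via hash
    card(P join D) = 20000*250/(250) = 20000
    cost = 6080 + 2*250*8 + 20000 = 30080
step 4: join A via hash
    card(P join A) = 20000*100/(20) = 100000
    cost = 30080 + 2*100*7 + 20000 = 51480

51480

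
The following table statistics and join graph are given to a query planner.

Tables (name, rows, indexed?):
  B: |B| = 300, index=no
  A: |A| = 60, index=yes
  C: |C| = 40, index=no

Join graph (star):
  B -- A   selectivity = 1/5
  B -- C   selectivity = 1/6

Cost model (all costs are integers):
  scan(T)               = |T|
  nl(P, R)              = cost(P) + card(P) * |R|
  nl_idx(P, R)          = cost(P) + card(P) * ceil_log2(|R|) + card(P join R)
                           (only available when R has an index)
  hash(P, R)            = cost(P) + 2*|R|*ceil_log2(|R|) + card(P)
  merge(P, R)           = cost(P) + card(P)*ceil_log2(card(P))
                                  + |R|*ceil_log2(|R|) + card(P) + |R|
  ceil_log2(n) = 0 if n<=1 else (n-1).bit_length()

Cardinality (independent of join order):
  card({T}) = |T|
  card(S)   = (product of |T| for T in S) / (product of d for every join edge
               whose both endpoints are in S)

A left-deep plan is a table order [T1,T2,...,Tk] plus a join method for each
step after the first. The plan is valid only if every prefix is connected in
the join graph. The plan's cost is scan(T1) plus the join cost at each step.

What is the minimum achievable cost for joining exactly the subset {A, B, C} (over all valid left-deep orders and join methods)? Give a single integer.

3800

Selinger DP over subsets of {A,B,C}:
  {B}: scan cost=300, card=300
  {A}: scan cost=60, card=60
  {C}: scan cost=40, card=40
  {AB}: card=3600; try (A,hash)→1320, (B,merge)→3480, (A,merge)→3720, (B,hash)→5520, (A,nl_idx)→5700, (B,nl)→18060 …(+1); best=1320 via (A,hash)
  {BC}: card=2000; try (C,hash)→1080, (B,merge)→3320, (C,merge)→3580, (B,hash)→5480, (B,nl)→12040, (C,nl)→12300; best=1080 via (C,hash)
  {ABC}: card=24000; try (A,hash)→3800, (C,hash)→5400, (A,merge)→25500, (A,nl_idx)→37080, (C,merge)→48400, (A,nl)→121080 …(+1); best=3800 via (A,hash)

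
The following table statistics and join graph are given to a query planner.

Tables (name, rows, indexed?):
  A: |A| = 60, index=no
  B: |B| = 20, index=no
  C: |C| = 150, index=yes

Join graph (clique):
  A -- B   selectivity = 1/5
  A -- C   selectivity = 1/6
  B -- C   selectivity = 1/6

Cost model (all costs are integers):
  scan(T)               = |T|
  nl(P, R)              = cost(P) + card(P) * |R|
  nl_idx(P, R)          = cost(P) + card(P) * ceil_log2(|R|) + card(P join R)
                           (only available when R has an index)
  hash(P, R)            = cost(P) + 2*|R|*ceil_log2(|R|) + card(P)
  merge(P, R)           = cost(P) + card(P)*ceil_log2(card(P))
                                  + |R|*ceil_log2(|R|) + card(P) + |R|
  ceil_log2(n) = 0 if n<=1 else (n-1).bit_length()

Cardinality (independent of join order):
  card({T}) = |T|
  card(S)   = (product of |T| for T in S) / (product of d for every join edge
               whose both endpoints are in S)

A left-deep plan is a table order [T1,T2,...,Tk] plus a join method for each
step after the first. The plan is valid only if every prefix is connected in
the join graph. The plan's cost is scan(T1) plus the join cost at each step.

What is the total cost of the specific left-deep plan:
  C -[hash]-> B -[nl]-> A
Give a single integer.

30500

step 1: scan C: cost=150, card=150
step 2: join B via hash
    card(P join B) = 150*20/(6) = 500
    cost = 150 + 2*20*5 + 150 = 500
step 3: join A via nl
    card(P join A) = 500*60/(5*6) = 1000
    cost = 500 + 500*60 = 30500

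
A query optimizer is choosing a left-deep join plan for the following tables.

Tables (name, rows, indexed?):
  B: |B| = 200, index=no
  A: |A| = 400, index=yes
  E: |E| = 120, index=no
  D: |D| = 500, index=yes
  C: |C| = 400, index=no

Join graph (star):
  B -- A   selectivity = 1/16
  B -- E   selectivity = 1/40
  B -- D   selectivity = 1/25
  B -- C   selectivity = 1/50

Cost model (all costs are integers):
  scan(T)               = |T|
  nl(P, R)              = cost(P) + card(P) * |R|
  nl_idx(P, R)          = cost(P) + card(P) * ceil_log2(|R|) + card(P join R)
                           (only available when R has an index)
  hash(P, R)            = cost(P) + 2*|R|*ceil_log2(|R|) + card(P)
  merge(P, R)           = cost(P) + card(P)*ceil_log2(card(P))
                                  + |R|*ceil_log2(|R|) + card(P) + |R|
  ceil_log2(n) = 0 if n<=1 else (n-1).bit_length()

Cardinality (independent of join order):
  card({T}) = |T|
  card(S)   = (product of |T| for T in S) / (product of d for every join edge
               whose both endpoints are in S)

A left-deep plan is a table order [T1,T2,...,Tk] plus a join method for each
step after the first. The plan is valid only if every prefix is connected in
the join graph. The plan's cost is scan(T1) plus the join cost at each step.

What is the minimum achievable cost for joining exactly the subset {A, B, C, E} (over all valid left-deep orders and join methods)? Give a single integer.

19280

Selinger DP over subsets of {A,B,C,E}:
  {B}: scan cost=200, card=200
  {A}: scan cost=400, card=400
  {E}: scan cost=120, card=120
  {C}: scan cost=400, card=400
  {AB}: card=5000; try (B,hash)→4000, (A,merge)→6000, (B,merge)→6200, (A,nl_idx)→7000, (A,hash)→7600, (A,nl)→80200 …(+1); best=4000 via (B,hash)
  {BE}: card=600; try (E,hash)→2080, (B,merge)→2880, (E,merge)→2960, (B,hash)→3440, (B,nl)→24120, (E,nl)→24200; best=2080 via (E,hash)
  {BC}: card=1600; try (B,hash)→4000, (C,merge)→6000, (B,merge)→6200, (C,hash)→7600, (C,nl)→80200, (B,nl)→80400; best=4000 via (B,hash)
  {ABE}: card=15000; try (A,hash)→9880, (E,hash)→10680, (A,merge)→12680, (A,nl_idx)→22480, (E,merge)→74960, (A,nl)→242080 …(+1); best=9880 via (A,hash)
  {ABC}: card=40000; try (A,hash)→12800, (C,hash)→16200, (A,merge)→27200, (A,nl_idx)→58400, (C,merge)→78000, (A,nl)→644000 …(+1); best=12800 via (A,hash)
  {BCE}: card=4800; try (E,hash)→7280, (C,hash)→9880, (C,merge)→12680, (E,merge)→24160, (E,nl)→196000, (C,nl)→242080; best=7280 via (E,hash)
  {ABCE}: card=120000; try (A,hash)→19280, (C,hash)→32080, (E,hash)→54480, (A,merge)→78480, (A,nl_idx)→170480, (C,merge)→238880 …(+4); best=19280 via (A,hash)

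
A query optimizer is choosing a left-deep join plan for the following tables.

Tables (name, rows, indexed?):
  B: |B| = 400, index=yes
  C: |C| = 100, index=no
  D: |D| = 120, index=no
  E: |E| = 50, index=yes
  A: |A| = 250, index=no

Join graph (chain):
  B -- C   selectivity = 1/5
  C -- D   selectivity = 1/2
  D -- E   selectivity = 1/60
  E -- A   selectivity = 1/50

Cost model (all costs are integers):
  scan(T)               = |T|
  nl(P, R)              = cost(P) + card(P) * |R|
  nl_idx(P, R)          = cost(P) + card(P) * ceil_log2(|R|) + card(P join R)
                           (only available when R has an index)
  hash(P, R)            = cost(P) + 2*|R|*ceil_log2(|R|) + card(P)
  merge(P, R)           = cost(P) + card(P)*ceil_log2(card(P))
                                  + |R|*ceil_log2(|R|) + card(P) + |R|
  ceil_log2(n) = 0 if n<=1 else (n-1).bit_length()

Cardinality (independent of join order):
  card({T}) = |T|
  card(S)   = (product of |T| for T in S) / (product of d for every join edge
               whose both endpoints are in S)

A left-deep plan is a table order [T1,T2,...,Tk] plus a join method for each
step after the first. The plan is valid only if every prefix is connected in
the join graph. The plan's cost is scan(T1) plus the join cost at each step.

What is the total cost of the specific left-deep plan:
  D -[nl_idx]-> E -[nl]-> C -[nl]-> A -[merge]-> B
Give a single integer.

step 1: scan D: cost=120, card=120
step 2: join E via nl_idx
    card(P join E) = 120*50/(60) = 100
    cost = 120 + 120*6 + 100 = 940
step 3: join C via nl
    card(P join C) = 100*100/(2) = 5000
    cost = 940 + 100*100 = 10940
step 4: join A via nl
    card(P join A) = 5000*250/(50) = 25000
    cost = 10940 + 5000*250 = 1260940
step 5: join B via merge
    card(P join B) = 25000*400/(5) = 2000000
    cost = 1260940 + 25000*15 + 400*9 + 25000 + 400 = 1664940

1664940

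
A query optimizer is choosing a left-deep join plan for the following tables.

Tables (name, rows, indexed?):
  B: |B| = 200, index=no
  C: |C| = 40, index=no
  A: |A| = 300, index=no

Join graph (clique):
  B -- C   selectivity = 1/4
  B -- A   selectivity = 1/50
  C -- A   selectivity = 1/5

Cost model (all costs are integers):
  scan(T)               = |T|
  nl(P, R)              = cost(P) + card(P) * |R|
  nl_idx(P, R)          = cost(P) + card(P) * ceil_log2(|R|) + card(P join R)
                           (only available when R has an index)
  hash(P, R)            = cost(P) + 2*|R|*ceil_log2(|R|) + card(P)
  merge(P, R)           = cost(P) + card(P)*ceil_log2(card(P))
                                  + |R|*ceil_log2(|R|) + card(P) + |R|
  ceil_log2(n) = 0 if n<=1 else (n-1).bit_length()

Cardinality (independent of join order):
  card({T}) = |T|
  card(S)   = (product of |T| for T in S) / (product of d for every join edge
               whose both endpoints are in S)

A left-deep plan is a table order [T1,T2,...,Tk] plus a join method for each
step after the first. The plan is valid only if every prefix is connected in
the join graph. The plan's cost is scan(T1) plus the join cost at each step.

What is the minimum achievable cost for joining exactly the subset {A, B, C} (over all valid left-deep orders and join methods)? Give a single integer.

Selinger DP over subsets of {A,B,C}:
  {B}: scan cost=200, card=200
  {C}: scan cost=40, card=40
  {A}: scan cost=300, card=300
  {BC}: card=2000; try (C,hash)→880, (B,merge)→2120, (C,merge)→2280, (B,hash)→3280, (B,nl)→8040, (C,nl)→8200; best=880 via (C,hash)
  {AB}: card=1200; try (B,hash)→3800, (A,merge)→5000, (B,merge)→5100, (A,hash)→5800, (A,nl)→60200, (B,nl)→60300; best=3800 via (B,hash)
  {AC}: card=2400; try (C,hash)→1080, (A,merge)→3320, (C,merge)→3580, (A,hash)→5480, (A,nl)→12040, (C,nl)→12300; best=1080 via (C,hash)
  {ABC}: card=2400; try (C,hash)→5480, (B,hash)→6680, (A,hash)→8280, (C,merge)→18480, (A,merge)→27880, (B,merge)→34080 …(+3); best=5480 via (C,hash)

5480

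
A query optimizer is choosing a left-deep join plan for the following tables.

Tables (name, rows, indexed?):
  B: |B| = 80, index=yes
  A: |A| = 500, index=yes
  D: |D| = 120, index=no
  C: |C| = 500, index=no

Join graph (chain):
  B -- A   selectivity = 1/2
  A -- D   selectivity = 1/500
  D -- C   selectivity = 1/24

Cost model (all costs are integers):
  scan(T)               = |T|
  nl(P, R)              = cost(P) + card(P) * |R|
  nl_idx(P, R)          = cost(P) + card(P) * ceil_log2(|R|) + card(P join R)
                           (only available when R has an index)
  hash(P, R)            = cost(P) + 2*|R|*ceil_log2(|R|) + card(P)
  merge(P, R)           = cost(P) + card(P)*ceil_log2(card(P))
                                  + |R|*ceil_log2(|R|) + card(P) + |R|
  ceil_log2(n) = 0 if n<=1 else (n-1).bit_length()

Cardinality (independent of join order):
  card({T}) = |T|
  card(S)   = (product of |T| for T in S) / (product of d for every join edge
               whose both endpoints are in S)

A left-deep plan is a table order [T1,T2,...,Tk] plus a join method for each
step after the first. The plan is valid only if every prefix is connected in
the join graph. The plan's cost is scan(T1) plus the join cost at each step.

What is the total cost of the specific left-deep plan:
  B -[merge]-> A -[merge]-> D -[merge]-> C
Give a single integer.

398880

step 1: scan B: cost=80, card=80
step 2: join A via merge
    card(P join A) = 80*500/(2) = 20000
    cost = 80 + 80*7 + 500*9 + 80 + 500 = 5720
step 3: join D via merge
    card(P join D) = 20000*120/(500) = 4800
    cost = 5720 + 20000*15 + 120*7 + 20000 + 120 = 326680
step 4: join C via merge
    card(P join C) = 4800*500/(24) = 100000
    cost = 326680 + 4800*13 + 500*9 + 4800 + 500 = 398880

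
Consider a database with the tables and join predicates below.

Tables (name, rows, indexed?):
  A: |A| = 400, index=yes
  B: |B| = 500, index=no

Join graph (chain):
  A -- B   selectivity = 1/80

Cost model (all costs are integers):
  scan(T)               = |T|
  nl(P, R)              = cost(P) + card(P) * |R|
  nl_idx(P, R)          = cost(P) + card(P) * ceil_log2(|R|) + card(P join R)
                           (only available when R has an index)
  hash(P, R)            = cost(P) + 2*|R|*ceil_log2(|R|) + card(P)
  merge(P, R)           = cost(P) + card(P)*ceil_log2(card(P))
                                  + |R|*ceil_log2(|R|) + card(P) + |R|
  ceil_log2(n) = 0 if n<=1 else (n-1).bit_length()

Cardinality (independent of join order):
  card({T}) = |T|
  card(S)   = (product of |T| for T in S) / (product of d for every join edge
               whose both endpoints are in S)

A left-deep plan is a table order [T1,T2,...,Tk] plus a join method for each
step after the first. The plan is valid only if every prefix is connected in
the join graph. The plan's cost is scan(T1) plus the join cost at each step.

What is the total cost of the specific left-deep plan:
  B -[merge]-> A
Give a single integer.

9500

step 1: scan B: cost=500, card=500
step 2: join A via merge
    card(P join A) = 500*400/(80) = 2500
    cost = 500 + 500*9 + 400*9 + 500 + 400 = 9500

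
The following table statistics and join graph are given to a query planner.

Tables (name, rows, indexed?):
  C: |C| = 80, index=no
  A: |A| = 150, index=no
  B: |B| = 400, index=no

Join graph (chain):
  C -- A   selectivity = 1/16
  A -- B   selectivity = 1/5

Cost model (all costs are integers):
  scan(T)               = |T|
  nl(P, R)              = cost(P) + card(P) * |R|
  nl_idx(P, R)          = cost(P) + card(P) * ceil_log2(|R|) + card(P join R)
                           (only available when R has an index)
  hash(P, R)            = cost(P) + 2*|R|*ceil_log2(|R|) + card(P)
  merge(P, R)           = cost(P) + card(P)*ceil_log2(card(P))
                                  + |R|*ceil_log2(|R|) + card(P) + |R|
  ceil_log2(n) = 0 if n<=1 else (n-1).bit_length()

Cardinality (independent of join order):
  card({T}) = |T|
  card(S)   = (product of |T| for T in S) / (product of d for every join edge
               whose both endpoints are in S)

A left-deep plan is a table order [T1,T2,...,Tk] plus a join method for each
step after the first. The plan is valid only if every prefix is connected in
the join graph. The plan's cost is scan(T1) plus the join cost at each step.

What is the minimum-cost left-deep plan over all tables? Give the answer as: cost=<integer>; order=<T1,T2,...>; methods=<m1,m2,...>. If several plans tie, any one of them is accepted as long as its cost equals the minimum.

cost=9370; order=A,C,B; methods=hash,hash

Selinger DP (subsets sized 1..n):
  {C}: scan cost=80, card=80
  {A}: scan cost=150, card=150
  {B}: scan cost=400, card=400
  {AC}: card=750; try (C,hash)→1420, (A,merge)→2070, (C,merge)→2140, (A,hash)→2560, (A,nl)→12080, (C,nl)→12150; best=1420 via (C,hash)
  {AB}: card=12000; try (A,hash)→3200, (B,merge)→5500, (A,merge)→5750, (B,hash)→7500, (B,nl)→60150, (A,nl)→60400; best=3200 via (A,hash)
  {ABC}: card=60000; try (B,hash)→9370, (B,merge)→13670, (C,hash)→16320, (C,merge)→183840, (B,nl)→301420, (C,nl)→963200; best=9370 via (B,hash)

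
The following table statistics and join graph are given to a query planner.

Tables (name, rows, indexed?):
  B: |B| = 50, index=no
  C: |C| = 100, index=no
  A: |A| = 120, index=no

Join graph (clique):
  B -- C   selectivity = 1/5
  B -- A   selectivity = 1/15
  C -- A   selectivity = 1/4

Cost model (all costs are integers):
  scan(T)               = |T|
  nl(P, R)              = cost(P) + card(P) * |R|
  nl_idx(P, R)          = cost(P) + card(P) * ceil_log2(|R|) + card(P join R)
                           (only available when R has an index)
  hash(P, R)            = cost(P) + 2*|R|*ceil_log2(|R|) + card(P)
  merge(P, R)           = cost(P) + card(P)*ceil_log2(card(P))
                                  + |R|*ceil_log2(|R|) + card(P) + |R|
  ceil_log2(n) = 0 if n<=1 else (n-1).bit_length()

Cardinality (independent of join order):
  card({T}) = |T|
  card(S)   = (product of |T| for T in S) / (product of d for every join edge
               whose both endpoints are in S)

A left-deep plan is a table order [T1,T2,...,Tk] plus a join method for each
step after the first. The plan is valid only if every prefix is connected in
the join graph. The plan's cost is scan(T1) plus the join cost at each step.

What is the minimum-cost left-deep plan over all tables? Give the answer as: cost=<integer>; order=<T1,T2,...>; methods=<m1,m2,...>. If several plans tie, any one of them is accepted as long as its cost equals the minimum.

Selinger DP (subsets sized 1..n):
  {B}: scan cost=50, card=50
  {C}: scan cost=100, card=100
  {A}: scan cost=120, card=120
  {BC}: card=1000; try (B,hash)→800, (C,merge)→1200, (B,merge)→1250, (C,hash)→1500, (C,nl)→5050, (B,nl)→5100; best=800 via (B,hash)
  {AB}: card=400; try (B,hash)→840, (A,merge)→1360, (B,merge)→1430, (A,hash)→1780, (A,nl)→6050, (B,nl)→6120; best=840 via (B,hash)
  {AC}: card=3000; try (C,hash)→1640, (A,merge)→1860, (C,merge)→1880, (A,hash)→1880, (A,nl)→12100, (C,nl)→12120; best=1640 via (C,hash)
  {ABC}: card=2000; try (C,hash)→2640, (A,hash)→3480, (B,hash)→5240, (C,merge)→5640, (A,merge)→12760, (C,nl)→40840 …(+3); best=2640 via (C,hash)

cost=2640; order=A,B,C; methods=hash,hash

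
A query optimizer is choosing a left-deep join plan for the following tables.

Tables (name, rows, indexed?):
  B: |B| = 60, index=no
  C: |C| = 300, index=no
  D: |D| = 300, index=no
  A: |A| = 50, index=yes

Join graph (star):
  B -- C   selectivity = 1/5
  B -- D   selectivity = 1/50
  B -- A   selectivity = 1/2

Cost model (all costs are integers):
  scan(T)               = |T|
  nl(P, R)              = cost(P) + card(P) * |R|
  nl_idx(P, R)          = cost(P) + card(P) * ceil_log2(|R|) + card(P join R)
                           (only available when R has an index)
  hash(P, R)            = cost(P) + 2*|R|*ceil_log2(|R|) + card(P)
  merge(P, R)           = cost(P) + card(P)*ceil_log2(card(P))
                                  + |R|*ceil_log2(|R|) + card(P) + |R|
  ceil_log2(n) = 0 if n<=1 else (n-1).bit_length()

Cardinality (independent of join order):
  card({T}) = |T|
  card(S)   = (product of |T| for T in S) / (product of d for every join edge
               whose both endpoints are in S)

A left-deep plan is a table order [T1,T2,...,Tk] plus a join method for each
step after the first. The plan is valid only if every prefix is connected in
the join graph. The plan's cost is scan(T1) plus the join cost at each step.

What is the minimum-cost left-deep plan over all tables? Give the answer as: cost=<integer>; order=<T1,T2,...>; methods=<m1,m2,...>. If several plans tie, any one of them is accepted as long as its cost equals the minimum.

Selinger DP (subsets sized 1..n):
  {B}: scan cost=60, card=60
  {C}: scan cost=300, card=300
  {D}: scan cost=300, card=300
  {A}: scan cost=50, card=50
  {BC}: card=3600; try (B,hash)→1320, (C,merge)→3480, (B,merge)→3720, (C,hash)→5520, (C,nl)→18060, (B,nl)→18300; best=1320 via (B,hash)
  {BD}: card=360; try (B,hash)→1320, (D,merge)→3480, (B,merge)→3720, (D,hash)→5520, (D,nl)→18060, (B,nl)→18300; best=1320 via (B,hash)
  {AB}: card=1500; try (A,hash)→720, (B,hash)→820, (B,merge)→820, (A,merge)→830, (A,nl_idx)→1920, (B,nl)→3050 …(+1); best=720 via (A,hash)
  {BCD}: card=21600; try (C,hash)→7080, (C,merge)→7920, (D,hash)→10320, (D,merge)→51120, (C,nl)→109320, (D,nl)→1081320; best=7080 via (C,hash)
  {ABC}: card=90000; try (A,hash)→5520, (C,hash)→7620, (C,merge)→21720, (A,merge)→48470, (A,nl_idx)→112920, (A,nl)→181320 …(+1); best=5520 via (A,hash)
  {ABD}: card=9000; try (A,hash)→2280, (A,merge)→5270, (D,hash)→7620, (A,nl_idx)→12480, (A,nl)→19320, (D,merge)→21720 …(+1); best=2280 via (A,hash)
  {ABCD}: card=540000; try (C,hash)→16680, (A,hash)→29280, (D,hash)→100920, (C,merge)→140280, (A,merge)→353030, (A,nl_idx)→676680 …(+4); best=16680 via (C,hash)

cost=16680; order=D,B,A,C; methods=hash,hash,hash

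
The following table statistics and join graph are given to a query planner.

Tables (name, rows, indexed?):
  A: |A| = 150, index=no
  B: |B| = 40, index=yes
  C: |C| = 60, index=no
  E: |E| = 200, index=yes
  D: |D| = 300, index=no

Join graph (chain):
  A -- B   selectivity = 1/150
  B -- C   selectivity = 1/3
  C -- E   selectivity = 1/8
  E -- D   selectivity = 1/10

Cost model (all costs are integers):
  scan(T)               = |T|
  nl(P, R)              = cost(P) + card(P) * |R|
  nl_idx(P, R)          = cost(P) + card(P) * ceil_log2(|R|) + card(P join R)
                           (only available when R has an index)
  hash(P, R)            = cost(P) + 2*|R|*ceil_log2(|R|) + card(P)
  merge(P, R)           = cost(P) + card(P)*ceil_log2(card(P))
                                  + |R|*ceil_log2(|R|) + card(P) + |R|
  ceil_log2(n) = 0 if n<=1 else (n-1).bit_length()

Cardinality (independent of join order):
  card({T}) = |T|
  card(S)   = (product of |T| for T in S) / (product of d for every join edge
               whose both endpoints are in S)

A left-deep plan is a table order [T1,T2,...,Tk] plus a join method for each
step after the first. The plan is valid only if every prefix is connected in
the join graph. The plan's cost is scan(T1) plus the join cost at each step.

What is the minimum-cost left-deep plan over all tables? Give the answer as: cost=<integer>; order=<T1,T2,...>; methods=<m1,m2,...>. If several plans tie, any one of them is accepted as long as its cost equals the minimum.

cost=30880; order=A,B,C,E,D; methods=hash,merge,hash,hash

Selinger DP (subsets sized 1..n):
  {A}: scan cost=150, card=150
  {B}: scan cost=40, card=40
  {C}: scan cost=60, card=60
  {E}: scan cost=200, card=200
  {D}: scan cost=300, card=300
  {AB}: card=40; try (B,hash)→780, (B,nl_idx)→1090, (A,merge)→1670, (B,merge)→1780, (A,hash)→2480, (A,nl)→6040 …(+1); best=780 via (B,hash)
  {BC}: card=800; try (B,hash)→600, (C,merge)→740, (B,merge)→760, (C,hash)→800, (B,nl_idx)→1220, (C,nl)→2440 …(+1); best=600 via (B,hash)
  {CE}: card=1500; try (C,hash)→1120, (E,nl_idx)→2040, (E,merge)→2280, (C,merge)→2420, (E,hash)→3320, (E,nl)→12060 …(+1); best=1120 via (C,hash)
  {DE}: card=6000; try (E,hash)→3800, (D,merge)→5000, (E,merge)→5100, (D,hash)→5800, (E,nl_idx)→8700, (D,nl)→60200 …(+1); best=3800 via (E,hash)
  {ABC}: card=800; try (C,merge)→1480, (C,hash)→1540, (C,nl)→3180, (A,hash)→3800, (A,merge)→10750, (A,nl)→120600; best=1480 via (C,merge)
  {BCE}: card=20000; try (B,hash)→3100, (E,hash)→4600, (E,merge)→11200, (B,merge)→19400, (E,nl_idx)→27000, (B,nl_idx)→30120 …(+2); best=3100 via (B,hash)
  {CDE}: card=45000; try (D,hash)→8020, (C,hash)→10520, (D,merge)→22120, (C,merge)→88220, (C,nl)→363800, (D,nl)→451120; best=8020 via (D,hash)
  {ABCE}: card=20000; try (E,hash)→5480, (E,merge)→12080, (A,hash)→25500, (E,nl_idx)→27880, (E,nl)→161480, (A,merge)→324450 …(+1); best=5480 via (E,hash)
  {BCDE}: card=600000; try (D,hash)→28500, (B,hash)→53500, (D,merge)→326100, (B,merge)→773300, (B,nl_idx)→878020, (B,nl)→1808020 …(+1); best=28500 via (D,hash)
  {ABCDE}: card=600000; try (D,hash)→30880, (D,merge)→328480, (A,hash)→630900, (D,nl)→6005480, (A,merge)→12629850, (A,nl)→90028500; best=30880 via (D,hash)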